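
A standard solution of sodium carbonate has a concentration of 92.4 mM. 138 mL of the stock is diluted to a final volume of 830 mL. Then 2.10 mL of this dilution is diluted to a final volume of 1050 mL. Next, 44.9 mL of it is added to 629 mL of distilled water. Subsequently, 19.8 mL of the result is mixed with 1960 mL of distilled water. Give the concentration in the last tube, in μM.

Overall dilution factor = 6.014 × 500 × 15.01 × 99.99 = 4.51 × 10⁶.
92.4 mM / 4.51 × 10⁶ = 2.05 × 10⁻⁵ mM = 0.0205 μM.

0.0205 μM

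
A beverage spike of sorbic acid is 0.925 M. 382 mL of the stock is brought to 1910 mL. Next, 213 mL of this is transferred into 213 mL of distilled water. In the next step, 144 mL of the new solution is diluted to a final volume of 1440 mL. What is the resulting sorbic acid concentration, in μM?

Overall dilution factor = 5 × 2 × 10 = 100.
0.925 M / 100 = 9.25 × 10⁻³ M = 9250 μM.

9250 μM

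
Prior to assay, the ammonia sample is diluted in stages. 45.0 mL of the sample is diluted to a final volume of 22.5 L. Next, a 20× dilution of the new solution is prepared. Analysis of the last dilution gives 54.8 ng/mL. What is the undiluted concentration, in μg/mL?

Overall dilution factor = 500 × 20 = 1.00 × 10⁴.
Original = 54.8 ng/mL × 1.00 × 10⁴ = 5.48 × 10⁵ ng/mL = 548 μg/mL.

548 μg/mL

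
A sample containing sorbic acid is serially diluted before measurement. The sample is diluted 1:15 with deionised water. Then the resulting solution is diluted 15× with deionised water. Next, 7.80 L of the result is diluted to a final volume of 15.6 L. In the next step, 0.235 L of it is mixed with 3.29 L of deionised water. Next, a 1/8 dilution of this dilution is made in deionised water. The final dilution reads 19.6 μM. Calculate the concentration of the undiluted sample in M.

Overall dilution factor = 15 × 15 × 2 × 15 × 8 = 5.40 × 10⁴.
Original = 19.6 μM × 5.40 × 10⁴ = 1.06 × 10⁶ μM = 1.06 M.

1.06 M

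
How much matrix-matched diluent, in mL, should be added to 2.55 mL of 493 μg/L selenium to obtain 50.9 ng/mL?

50.9 ng/mL = 50.9 μg/L.
V₂ = C₁V₁/C₂ = 493 × 2.55 / 50.9 = 24.7 mL.
Diluent to add = V₂ − V₁ = 24.7 − 2.55 = 22.1 mL.

22.1 mL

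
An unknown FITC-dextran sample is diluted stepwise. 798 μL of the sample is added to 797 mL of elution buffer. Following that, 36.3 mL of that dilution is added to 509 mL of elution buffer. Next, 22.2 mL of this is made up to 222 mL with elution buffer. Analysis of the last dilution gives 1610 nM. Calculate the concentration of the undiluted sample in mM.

242 mM

Overall dilution factor = 999.7 × 15.02 × 10 = 1.50 × 10⁵.
Original = 1610 nM × 1.50 × 10⁵ = 2.42 × 10⁸ nM = 242 mM.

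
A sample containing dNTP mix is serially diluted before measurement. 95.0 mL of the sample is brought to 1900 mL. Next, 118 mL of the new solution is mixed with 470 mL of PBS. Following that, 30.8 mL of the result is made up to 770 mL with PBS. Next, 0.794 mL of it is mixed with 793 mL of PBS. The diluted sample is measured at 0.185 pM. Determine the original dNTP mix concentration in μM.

0.461 μM

Overall dilution factor = 20 × 4.983 × 25 × 999.7 = 2.49 × 10⁶.
Original = 0.185 pM × 2.49 × 10⁶ = 4.61 × 10⁵ pM = 0.461 μM.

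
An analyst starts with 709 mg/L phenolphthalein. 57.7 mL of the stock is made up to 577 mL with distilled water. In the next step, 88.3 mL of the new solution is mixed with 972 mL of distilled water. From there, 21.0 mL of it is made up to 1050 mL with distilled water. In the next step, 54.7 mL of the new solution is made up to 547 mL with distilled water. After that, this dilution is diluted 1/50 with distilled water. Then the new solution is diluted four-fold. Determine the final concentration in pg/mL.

Overall dilution factor = 10 × 12.01 × 50 × 10 × 50 × 4 = 1.20 × 10⁷.
709 mg/L / 1.20 × 10⁷ = 5.90 × 10⁻⁵ mg/L = 59.0 pg/mL.

59.0 pg/mL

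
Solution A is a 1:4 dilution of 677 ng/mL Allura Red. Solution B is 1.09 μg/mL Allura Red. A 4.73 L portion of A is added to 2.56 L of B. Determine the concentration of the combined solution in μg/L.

C_A = 677 ng/mL / 4 = 169 ng/mL.
C_B = 1.09 μg/mL = 1090 ng/mL.
C_mix = (C_A·V_A + C_B·V_B)/(V_A + V_B) = (169×4.73 + 1090×2.56) / 7.290 = 493 ng/mL = 493 μg/L.

493 μg/L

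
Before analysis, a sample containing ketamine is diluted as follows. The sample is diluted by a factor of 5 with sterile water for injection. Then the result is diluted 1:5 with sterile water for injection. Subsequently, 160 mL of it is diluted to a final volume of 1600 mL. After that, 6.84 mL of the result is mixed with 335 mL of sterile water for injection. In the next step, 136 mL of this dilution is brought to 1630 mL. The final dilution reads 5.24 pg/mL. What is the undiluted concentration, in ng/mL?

Overall dilution factor = 5 × 5 × 10 × 49.98 × 11.99 = 1.50 × 10⁵.
Original = 5.24 pg/mL × 1.50 × 10⁵ = 7.85 × 10⁵ pg/mL = 785 ng/mL.

785 ng/mL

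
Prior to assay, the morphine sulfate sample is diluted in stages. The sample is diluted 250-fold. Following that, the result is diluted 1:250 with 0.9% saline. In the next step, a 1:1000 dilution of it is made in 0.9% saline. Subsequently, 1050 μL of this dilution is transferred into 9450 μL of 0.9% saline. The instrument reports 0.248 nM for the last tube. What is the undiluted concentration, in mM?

Overall dilution factor = 250 × 250 × 1000 × 10 = 6.25 × 10⁸.
Original = 0.248 nM × 6.25 × 10⁸ = 1.55 × 10⁸ nM = 155 mM.

155 mM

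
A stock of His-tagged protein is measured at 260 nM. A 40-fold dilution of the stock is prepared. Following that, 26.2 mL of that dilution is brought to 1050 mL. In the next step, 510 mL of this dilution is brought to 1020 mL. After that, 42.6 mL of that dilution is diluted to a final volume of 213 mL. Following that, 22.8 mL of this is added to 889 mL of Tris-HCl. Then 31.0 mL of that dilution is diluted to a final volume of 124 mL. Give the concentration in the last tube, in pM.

Overall dilution factor = 40 × 40.08 × 2 × 5 × 39.99 × 4 = 2.56 × 10⁶.
260 nM / 2.56 × 10⁶ = 1.01 × 10⁻⁴ nM = 0.101 pM.

0.101 pM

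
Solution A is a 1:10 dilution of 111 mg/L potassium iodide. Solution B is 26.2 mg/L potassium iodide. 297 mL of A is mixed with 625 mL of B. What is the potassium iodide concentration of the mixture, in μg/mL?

21.3 μg/mL

C_A = 111 mg/L / 10 = 11.1 mg/L.
C_mix = (C_A·V_A + C_B·V_B)/(V_A + V_B) = (11.1×297 + 26.2×625) / 922.0 = 21.3 mg/L = 21.3 μg/mL.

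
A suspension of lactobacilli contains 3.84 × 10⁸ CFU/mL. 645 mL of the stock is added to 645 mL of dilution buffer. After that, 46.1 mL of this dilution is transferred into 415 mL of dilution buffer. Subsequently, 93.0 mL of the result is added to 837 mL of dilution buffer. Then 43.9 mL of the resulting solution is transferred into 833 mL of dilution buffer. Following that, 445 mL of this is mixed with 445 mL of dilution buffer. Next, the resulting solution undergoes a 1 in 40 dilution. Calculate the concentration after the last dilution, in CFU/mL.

Overall dilution factor = 2 × 10.00 × 10 × 19.97 × 2 × 40 = 3.20 × 10⁵.
3.84 × 10⁸ CFU/mL / 3.20 × 10⁵ = 1200 CFU/mL.

1200 CFU/mL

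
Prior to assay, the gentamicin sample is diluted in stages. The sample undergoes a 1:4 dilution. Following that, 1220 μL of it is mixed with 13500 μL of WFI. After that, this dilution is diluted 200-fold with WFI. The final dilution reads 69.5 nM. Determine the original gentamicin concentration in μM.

Overall dilution factor = 4 × 12.07 × 200 = 9652.
Original = 69.5 nM × 9652 = 6.71 × 10⁵ nM = 671 μM.

671 μM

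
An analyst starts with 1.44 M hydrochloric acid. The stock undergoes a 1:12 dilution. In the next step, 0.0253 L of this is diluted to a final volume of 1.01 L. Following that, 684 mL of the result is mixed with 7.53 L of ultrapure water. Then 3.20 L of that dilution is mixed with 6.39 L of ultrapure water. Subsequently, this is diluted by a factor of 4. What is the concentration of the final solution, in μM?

20.9 μM

Overall dilution factor = 12 × 39.92 × 12.01 × 2.997 × 4 = 6.90 × 10⁴.
1.44 M / 6.90 × 10⁴ = 2.09 × 10⁻⁵ M = 20.9 μM.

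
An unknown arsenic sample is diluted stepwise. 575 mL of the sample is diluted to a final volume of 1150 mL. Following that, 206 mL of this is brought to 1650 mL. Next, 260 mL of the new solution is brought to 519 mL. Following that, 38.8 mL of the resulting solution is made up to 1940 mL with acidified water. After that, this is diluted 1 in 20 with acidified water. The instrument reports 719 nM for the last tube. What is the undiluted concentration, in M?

Overall dilution factor = 2 × 8.010 × 1.996 × 50 × 20 = 3.20 × 10⁴.
Original = 719 nM × 3.20 × 10⁴ = 2.30 × 10⁷ nM = 0.0230 M.

0.0230 M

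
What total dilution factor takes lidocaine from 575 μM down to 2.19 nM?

Factor = C₀/C_target = 575 μM / 2.19 nM = 2.63 × 10⁵.

2.63 × 10⁵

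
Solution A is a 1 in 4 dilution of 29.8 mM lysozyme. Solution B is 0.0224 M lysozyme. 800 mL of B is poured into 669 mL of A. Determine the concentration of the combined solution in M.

0.0156 M

C_A = 29.8 mM / 4 = 7.45 mM.
C_B = 0.0224 M = 22.4 mM.
C_mix = (C_A·V_A + C_B·V_B)/(V_A + V_B) = (7.45×669 + 22.4×800) / 1469 = 15.6 mM = 0.0156 M.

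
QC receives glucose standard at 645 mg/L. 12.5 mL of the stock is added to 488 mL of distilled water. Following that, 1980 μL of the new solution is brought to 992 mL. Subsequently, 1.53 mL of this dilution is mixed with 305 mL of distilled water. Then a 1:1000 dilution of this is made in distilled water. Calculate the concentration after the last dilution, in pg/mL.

0.160 pg/mL

Overall dilution factor = 40.04 × 501.0 × 200.3 × 1000 = 4.02 × 10⁹.
645 mg/L / 4.02 × 10⁹ = 1.60 × 10⁻⁷ mg/L = 0.160 pg/mL.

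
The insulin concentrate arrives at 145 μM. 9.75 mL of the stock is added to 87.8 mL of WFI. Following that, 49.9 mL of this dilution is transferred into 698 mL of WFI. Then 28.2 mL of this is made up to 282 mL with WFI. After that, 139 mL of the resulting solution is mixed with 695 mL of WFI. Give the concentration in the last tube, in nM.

Overall dilution factor = 10.01 × 14.99 × 10 × 6 = 8997.
145 μM / 8997 = 0.0161 μM = 16.1 nM.

16.1 nM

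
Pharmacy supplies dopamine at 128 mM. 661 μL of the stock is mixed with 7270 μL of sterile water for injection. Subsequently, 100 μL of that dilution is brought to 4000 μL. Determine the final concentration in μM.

267 μM

Overall dilution factor = 12.00 × 40 = 480.
128 mM / 480 = 0.267 mM = 267 μM.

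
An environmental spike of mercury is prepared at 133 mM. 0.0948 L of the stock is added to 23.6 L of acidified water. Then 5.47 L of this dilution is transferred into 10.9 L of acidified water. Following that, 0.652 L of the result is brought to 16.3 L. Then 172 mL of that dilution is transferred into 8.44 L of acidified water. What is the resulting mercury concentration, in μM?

0.142 μM

Overall dilution factor = 249.9 × 2.993 × 25 × 50.07 = 9.36 × 10⁵.
133 mM / 9.36 × 10⁵ = 1.42 × 10⁻⁴ mM = 0.142 μM.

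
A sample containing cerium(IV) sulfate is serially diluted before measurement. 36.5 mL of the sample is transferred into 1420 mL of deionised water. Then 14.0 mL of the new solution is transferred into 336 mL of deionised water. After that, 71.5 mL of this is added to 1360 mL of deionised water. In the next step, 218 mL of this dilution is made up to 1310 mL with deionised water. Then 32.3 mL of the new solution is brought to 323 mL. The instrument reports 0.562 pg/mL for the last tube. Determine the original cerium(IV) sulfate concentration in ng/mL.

Overall dilution factor = 39.90 × 25 × 20.02 × 6.009 × 10 = 1.20 × 10⁶.
Original = 0.562 pg/mL × 1.20 × 10⁶ = 6.75 × 10⁵ pg/mL = 675 ng/mL.

675 ng/mL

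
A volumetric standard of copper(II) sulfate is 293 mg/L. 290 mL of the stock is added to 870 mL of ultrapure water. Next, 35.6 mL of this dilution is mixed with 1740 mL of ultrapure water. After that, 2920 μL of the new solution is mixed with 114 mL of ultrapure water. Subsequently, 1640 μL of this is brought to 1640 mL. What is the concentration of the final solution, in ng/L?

36.7 ng/L

Overall dilution factor = 4 × 49.88 × 40.04 × 1000 = 7.99 × 10⁶.
293 mg/L / 7.99 × 10⁶ = 3.67 × 10⁻⁵ mg/L = 36.7 ng/L.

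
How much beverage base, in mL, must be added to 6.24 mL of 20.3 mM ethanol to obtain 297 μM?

297 μM = 0.297 mM.
V₂ = C₁V₁/C₂ = 20.3 × 6.24 / 0.297 = 427 mL.
Diluent to add = V₂ − V₁ = 427 − 6.24 = 420 mL.

420 mL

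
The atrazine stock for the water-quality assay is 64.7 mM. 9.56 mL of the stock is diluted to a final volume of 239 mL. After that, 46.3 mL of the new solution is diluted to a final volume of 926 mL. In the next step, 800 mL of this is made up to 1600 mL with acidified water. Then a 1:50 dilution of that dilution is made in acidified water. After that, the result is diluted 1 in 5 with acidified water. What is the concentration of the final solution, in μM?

Overall dilution factor = 25 × 20 × 2 × 50 × 5 = 2.50 × 10⁵.
64.7 mM / 2.50 × 10⁵ = 2.59 × 10⁻⁴ mM = 0.259 μM.

0.259 μM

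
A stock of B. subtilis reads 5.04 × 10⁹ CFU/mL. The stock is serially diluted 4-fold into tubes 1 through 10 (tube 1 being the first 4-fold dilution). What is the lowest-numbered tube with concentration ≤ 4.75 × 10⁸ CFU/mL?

Tube n has concentration 5.04 × 10⁹ CFU/mL / 4ⁿ.
Need 4ⁿ ≥ 5.04 × 10⁹ CFU/mL / 4.75 × 10⁸ CFU/mL = 10.6, so n ≥ 1.70.
First such tube: n = 2.

tube 2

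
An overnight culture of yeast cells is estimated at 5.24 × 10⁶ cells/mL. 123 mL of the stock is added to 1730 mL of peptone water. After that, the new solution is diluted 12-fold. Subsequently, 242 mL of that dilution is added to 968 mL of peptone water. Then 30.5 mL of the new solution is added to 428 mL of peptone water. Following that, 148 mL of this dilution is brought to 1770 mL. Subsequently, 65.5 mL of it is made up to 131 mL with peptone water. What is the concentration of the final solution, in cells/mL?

16.1 cells/mL

Overall dilution factor = 15.07 × 12 × 5 × 15.03 × 11.96 × 2 = 3.25 × 10⁵.
5.24 × 10⁶ cells/mL / 3.25 × 10⁵ = 16.1 cells/mL.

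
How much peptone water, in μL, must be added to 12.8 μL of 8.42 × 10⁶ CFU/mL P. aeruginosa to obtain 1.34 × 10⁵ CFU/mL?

791 μL

V₂ = C₁V₁/C₂ = 8.42 × 10⁶ × 12.8 / 1.34 × 10⁵ = 804 μL.
Diluent to add = V₂ − V₁ = 804 − 12.8 = 791 μL.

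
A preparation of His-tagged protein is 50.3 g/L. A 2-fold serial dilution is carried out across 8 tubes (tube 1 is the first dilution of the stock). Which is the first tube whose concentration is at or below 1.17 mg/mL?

tube 6

Tube n has concentration 50.3 g/L / 2ⁿ.
Need 2ⁿ ≥ 50.3 g/L / 1.17 mg/mL = 43.0, so n ≥ 5.43.
First such tube: n = 6.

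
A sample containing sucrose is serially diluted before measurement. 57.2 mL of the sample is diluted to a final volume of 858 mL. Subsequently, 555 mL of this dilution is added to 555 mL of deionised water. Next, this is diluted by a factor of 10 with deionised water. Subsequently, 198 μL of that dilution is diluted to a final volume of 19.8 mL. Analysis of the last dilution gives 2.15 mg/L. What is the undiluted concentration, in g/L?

64.5 g/L

Overall dilution factor = 15 × 2 × 10 × 100 = 3.00 × 10⁴.
Original = 2.15 mg/L × 3.00 × 10⁴ = 6.45 × 10⁴ mg/L = 64.5 g/L.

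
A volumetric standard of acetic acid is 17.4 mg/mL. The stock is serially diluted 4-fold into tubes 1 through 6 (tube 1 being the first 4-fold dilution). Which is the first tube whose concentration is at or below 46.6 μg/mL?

Tube n has concentration 17.4 mg/mL / 4ⁿ.
Need 4ⁿ ≥ 17.4 mg/mL / 46.6 μg/mL = 373, so n ≥ 4.27.
First such tube: n = 5.

tube 5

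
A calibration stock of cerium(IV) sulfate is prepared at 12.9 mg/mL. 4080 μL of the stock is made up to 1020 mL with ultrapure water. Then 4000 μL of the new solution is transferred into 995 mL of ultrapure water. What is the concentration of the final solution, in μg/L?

207 μg/L

Overall dilution factor = 250 × 249.8 = 6.24 × 10⁴.
12.9 mg/mL / 6.24 × 10⁴ = 2.07 × 10⁻⁴ mg/mL = 207 μg/L.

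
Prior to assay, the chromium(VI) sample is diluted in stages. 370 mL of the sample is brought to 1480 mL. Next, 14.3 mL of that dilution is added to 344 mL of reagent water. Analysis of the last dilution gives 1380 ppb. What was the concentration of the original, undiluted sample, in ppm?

138 ppm

Overall dilution factor = 4 × 25.06 = 100.
Original = 1380 ppb × 100 = 1.38 × 10⁵ ppb = 138 ppm.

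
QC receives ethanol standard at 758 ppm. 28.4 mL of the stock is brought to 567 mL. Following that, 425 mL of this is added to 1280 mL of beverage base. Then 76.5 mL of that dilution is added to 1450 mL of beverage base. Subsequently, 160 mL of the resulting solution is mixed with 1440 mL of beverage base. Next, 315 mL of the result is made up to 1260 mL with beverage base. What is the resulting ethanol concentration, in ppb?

11.9 ppb

Overall dilution factor = 19.96 × 4.012 × 19.95 × 10 × 4 = 6.39 × 10⁴.
758 ppm / 6.39 × 10⁴ = 0.0119 ppm = 11.9 ppb.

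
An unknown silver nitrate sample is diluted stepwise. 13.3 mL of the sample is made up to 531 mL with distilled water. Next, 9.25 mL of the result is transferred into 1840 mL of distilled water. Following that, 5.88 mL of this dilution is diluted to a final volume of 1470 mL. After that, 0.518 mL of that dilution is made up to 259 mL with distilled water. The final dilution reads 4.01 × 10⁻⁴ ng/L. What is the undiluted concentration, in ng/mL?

Overall dilution factor = 39.92 × 199.9 × 250 × 500 = 9.98 × 10⁸.
Original = 4.01 × 10⁻⁴ ng/L × 9.98 × 10⁸ = 4.00 × 10⁵ ng/L = 400 ng/mL.

400 ng/mL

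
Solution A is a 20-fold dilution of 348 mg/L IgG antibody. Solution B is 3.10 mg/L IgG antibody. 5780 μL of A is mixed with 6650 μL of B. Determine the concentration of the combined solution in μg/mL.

C_A = 348 mg/L / 20 = 17.4 mg/L.
C_mix = (C_A·V_A + C_B·V_B)/(V_A + V_B) = (17.4×5780 + 3.10×6650) / 12430 = 9.75 mg/L = 9.75 μg/mL.

9.75 μg/mL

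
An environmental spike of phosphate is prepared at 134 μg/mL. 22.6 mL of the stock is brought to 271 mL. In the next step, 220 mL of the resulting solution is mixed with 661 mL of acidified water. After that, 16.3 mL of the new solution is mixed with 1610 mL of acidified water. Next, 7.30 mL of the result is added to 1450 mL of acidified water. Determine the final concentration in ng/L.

Overall dilution factor = 11.99 × 4.005 × 99.77 × 199.6 = 9.56 × 10⁵.
134 μg/mL / 9.56 × 10⁵ = 1.40 × 10⁻⁴ μg/mL = 140 ng/L.

140 ng/L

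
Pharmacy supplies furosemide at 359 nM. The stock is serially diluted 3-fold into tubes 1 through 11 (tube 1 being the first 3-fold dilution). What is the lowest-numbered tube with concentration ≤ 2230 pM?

tube 5

Tube n has concentration 359 nM / 3ⁿ.
Need 3ⁿ ≥ 359 nM / 2230 pM = 161, so n ≥ 4.63.
First such tube: n = 5.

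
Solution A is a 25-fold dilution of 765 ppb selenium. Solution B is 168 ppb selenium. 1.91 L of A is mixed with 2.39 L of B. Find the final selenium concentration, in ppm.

0.107 ppm

C_A = 765 ppb / 25 = 30.6 ppb.
C_mix = (C_A·V_A + C_B·V_B)/(V_A + V_B) = (30.6×1.91 + 168×2.39) / 4.300 = 107 ppb = 0.107 ppm.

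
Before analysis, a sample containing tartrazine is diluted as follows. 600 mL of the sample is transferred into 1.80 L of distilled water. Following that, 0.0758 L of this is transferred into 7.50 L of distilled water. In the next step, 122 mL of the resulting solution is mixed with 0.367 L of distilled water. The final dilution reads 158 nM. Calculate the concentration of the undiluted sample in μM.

253 μM

Overall dilution factor = 4 × 99.94 × 4.008 = 1602.
Original = 158 nM × 1602 = 2.53 × 10⁵ nM = 253 μM.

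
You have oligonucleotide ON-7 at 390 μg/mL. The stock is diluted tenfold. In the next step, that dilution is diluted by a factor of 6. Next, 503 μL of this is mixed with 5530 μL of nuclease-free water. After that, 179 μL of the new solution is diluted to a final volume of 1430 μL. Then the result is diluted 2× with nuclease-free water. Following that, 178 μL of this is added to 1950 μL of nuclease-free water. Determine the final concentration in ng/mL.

2.84 ng/mL

Overall dilution factor = 10 × 6 × 11.99 × 7.989 × 2 × 11.96 = 1.37 × 10⁵.
390 μg/mL / 1.37 × 10⁵ = 2.84 × 10⁻³ μg/mL = 2.84 ng/mL.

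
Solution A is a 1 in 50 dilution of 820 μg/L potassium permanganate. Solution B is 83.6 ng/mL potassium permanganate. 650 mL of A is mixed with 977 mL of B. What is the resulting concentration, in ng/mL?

C_A = 820 μg/L / 50 = 16.4 μg/L.
C_B = 83.6 ng/mL = 83.6 μg/L.
C_mix = (C_A·V_A + C_B·V_B)/(V_A + V_B) = (16.4×650 + 83.6×977) / 1627 = 56.8 μg/L = 56.8 ng/mL.

56.8 ng/mL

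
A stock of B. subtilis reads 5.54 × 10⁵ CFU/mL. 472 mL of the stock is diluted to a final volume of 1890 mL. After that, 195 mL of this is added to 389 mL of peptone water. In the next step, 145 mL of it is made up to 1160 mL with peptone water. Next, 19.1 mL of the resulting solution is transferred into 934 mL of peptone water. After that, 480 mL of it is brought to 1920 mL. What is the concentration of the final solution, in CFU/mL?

Overall dilution factor = 4.004 × 2.995 × 8 × 49.90 × 4 = 1.91 × 10⁴.
5.54 × 10⁵ CFU/mL / 1.91 × 10⁴ = 28.9 CFU/mL.

28.9 CFU/mL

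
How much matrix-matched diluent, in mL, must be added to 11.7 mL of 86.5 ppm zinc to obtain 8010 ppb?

8010 ppb = 8.01 ppm.
V₂ = C₁V₁/C₂ = 86.5 × 11.7 / 8.01 = 126 mL.
Diluent to add = V₂ − V₁ = 126 − 11.7 = 115 mL.

115 mL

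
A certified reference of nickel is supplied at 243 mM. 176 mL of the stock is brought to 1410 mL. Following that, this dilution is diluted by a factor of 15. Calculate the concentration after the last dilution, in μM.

Overall dilution factor = 8.011 × 15 = 120.
243 mM / 120 = 2.02 mM = 2020 μM.

2020 μM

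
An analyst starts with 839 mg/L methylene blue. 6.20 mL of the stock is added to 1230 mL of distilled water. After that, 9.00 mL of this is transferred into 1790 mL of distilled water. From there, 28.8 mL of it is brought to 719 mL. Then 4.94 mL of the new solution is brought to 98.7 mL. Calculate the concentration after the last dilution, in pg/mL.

Overall dilution factor = 199.4 × 199.9 × 24.97 × 19.98 = 1.99 × 10⁷.
839 mg/L / 1.99 × 10⁷ = 4.22 × 10⁻⁵ mg/L = 42.2 pg/mL.

42.2 pg/mL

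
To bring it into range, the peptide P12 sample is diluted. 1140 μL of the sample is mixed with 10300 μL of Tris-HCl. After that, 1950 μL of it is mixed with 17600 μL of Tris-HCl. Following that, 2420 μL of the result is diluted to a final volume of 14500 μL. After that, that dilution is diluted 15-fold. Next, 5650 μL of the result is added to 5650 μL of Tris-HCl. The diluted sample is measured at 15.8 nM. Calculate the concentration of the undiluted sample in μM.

286 μM

Overall dilution factor = 10.04 × 10.03 × 5.992 × 15 × 2 = 1.81 × 10⁴.
Original = 15.8 nM × 1.81 × 10⁴ = 2.86 × 10⁵ nM = 286 μM.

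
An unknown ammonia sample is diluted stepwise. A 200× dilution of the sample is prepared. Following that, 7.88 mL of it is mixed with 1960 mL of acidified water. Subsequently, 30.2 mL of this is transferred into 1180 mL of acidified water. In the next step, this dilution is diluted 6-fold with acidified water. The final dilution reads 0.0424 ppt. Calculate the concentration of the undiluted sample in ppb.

509 ppb

Overall dilution factor = 200 × 249.7 × 40.07 × 6 = 1.20 × 10⁷.
Original = 0.0424 ppt × 1.20 × 10⁷ = 5.09 × 10⁵ ppt = 509 ppb.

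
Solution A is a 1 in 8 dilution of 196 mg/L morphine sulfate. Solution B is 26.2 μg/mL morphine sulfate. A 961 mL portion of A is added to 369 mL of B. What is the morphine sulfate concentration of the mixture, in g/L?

C_A = 196 mg/L / 8 = 24.5 mg/L.
C_B = 26.2 μg/mL = 26.2 mg/L.
C_mix = (C_A·V_A + C_B·V_B)/(V_A + V_B) = (24.5×961 + 26.2×369) / 1330 = 25.0 mg/L = 0.0250 g/L.

0.0250 g/L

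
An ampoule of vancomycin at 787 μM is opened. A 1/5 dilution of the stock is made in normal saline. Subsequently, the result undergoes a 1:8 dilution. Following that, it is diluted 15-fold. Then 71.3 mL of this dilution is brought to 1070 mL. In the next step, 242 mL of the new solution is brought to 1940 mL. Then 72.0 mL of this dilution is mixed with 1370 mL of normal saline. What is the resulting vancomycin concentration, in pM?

Overall dilution factor = 5 × 8 × 15 × 15.01 × 8.017 × 20.03 = 1.45 × 10⁶.
787 μM / 1.45 × 10⁶ = 5.44 × 10⁻⁴ μM = 544 pM.

544 pM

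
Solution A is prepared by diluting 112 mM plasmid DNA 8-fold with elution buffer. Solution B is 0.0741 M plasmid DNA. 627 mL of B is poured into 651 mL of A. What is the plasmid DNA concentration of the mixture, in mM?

C_A = 112 mM / 8 = 14.0 mM.
C_B = 0.0741 M = 74.1 mM.
C_mix = (C_A·V_A + C_B·V_B)/(V_A + V_B) = (14.0×651 + 74.1×627) / 1278 = 43.5 mM.

43.5 mM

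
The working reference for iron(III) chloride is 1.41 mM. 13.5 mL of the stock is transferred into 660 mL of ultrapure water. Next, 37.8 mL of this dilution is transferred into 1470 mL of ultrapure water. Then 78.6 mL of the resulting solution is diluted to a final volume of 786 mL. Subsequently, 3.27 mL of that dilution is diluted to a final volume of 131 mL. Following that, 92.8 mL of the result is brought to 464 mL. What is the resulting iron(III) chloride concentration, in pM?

354 pM

Overall dilution factor = 49.89 × 39.89 × 10 × 40.06 × 5 = 3.99 × 10⁶.
1.41 mM / 3.99 × 10⁶ = 3.54 × 10⁻⁷ mM = 354 pM.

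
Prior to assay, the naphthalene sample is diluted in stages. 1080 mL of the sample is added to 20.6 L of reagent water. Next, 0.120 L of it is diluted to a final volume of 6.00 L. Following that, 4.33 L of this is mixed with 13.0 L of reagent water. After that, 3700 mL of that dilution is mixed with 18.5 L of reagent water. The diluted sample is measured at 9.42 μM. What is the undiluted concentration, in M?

Overall dilution factor = 20.07 × 50 × 4.002 × 6 = 2.41 × 10⁴.
Original = 9.42 μM × 2.41 × 10⁴ = 2.27 × 10⁵ μM = 0.227 M.

0.227 M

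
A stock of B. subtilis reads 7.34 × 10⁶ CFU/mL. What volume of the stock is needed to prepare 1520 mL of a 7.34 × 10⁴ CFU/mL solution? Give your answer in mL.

15.2 mL

V₁ = C₂V₂/C₁ = 7.34 × 10⁴ × 1520 / 7.34 × 10⁶ = 15.2 mL.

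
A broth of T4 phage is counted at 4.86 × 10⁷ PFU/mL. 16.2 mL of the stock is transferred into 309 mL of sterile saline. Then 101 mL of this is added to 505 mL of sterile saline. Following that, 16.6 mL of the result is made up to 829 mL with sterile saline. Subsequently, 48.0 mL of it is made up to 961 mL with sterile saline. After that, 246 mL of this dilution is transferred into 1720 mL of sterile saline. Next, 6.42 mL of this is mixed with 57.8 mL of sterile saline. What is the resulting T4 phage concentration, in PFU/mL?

5.05 PFU/mL

Overall dilution factor = 20.07 × 6 × 49.94 × 20.02 × 7.992 × 10.00 = 9.63 × 10⁶.
4.86 × 10⁷ PFU/mL / 9.63 × 10⁶ = 5.05 PFU/mL.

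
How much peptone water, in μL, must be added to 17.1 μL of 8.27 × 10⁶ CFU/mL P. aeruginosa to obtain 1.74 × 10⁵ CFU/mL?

V₂ = C₁V₁/C₂ = 8.27 × 10⁶ × 17.1 / 1.74 × 10⁵ = 813 μL.
Diluent to add = V₂ − V₁ = 813 − 17.1 = 796 μL.

796 μL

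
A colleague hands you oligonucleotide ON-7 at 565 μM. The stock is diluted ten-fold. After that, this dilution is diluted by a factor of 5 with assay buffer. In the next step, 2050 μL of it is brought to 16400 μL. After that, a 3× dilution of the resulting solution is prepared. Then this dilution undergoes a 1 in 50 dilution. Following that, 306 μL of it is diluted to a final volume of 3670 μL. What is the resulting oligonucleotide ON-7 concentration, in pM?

Overall dilution factor = 10 × 5 × 8 × 3 × 50 × 11.99 = 7.20 × 10⁵.
565 μM / 7.20 × 10⁵ = 7.85 × 10⁻⁴ μM = 785 pM.

785 pM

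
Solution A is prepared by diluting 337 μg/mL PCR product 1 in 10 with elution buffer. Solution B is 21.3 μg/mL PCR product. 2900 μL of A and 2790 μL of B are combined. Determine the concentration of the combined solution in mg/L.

C_A = 337 μg/mL / 10 = 33.7 μg/mL.
C_mix = (C_A·V_A + C_B·V_B)/(V_A + V_B) = (33.7×2900 + 21.3×2790) / 5690 = 27.6 μg/mL = 27.6 mg/L.

27.6 mg/L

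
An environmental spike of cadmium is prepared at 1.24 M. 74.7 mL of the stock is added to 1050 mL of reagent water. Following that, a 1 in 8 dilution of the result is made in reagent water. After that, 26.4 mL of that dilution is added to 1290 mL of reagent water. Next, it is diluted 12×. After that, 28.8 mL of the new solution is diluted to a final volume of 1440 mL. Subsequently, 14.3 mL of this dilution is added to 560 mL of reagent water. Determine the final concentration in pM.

8570 pM

Overall dilution factor = 15.06 × 8 × 49.86 × 12 × 50 × 40.16 = 1.45 × 10⁸.
1.24 M / 1.45 × 10⁸ = 8.57 × 10⁻⁹ M = 8570 pM.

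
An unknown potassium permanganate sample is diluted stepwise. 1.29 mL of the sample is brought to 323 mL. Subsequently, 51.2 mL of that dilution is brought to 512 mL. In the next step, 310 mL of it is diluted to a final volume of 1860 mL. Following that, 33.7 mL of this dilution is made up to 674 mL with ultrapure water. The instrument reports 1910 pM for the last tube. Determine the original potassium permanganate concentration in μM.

Overall dilution factor = 250.4 × 10 × 6 × 20 = 3.00 × 10⁵.
Original = 1910 pM × 3.00 × 10⁵ = 5.74 × 10⁸ pM = 574 μM.

574 μM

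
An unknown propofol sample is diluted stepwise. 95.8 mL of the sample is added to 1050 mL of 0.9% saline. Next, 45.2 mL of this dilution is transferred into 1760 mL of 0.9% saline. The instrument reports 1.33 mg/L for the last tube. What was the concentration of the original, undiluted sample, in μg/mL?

635 μg/mL

Overall dilution factor = 11.96 × 39.94 = 478.
Original = 1.33 mg/L × 478 = 635 mg/L = 635 μg/mL.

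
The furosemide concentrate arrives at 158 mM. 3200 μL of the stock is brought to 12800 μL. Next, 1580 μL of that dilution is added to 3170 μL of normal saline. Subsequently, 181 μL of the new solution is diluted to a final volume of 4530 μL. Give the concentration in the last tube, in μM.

525 μM

Overall dilution factor = 4 × 3.006 × 25.03 = 301.
158 mM / 301 = 0.525 mM = 525 μM.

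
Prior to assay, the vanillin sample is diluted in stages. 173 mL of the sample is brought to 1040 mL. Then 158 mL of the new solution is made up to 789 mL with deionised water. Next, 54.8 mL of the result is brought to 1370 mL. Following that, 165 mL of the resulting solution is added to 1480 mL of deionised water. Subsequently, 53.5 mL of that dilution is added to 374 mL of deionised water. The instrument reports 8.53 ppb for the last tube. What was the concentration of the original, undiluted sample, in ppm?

Overall dilution factor = 6.012 × 4.994 × 25 × 9.970 × 7.991 = 5.98 × 10⁴.
Original = 8.53 ppb × 5.98 × 10⁴ = 5.10 × 10⁵ ppb = 510 ppm.

510 ppm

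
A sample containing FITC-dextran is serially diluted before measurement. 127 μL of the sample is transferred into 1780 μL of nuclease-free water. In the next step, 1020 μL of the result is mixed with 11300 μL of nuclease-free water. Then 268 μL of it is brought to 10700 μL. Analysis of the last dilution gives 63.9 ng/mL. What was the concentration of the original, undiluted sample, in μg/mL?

463 μg/mL

Overall dilution factor = 15.02 × 12.08 × 39.93 = 7241.
Original = 63.9 ng/mL × 7241 = 4.63 × 10⁵ ng/mL = 463 μg/mL.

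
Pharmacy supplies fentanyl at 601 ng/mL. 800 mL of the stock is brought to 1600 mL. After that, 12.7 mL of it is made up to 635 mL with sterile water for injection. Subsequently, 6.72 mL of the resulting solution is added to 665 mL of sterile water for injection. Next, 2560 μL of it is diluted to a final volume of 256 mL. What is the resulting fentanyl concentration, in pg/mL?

Overall dilution factor = 2 × 50 × 99.96 × 100 = 10.00 × 10⁵.
601 ng/mL / 10.00 × 10⁵ = 6.01 × 10⁻⁴ ng/mL = 0.601 pg/mL.

0.601 pg/mL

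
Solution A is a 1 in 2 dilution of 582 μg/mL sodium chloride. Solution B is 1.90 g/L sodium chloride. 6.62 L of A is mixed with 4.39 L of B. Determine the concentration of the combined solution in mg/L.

933 mg/L

C_A = 582 μg/mL / 2 = 291 μg/mL.
C_B = 1.90 g/L = 1900 μg/mL.
C_mix = (C_A·V_A + C_B·V_B)/(V_A + V_B) = (291×6.62 + 1900×4.39) / 11.01 = 933 μg/mL = 933 mg/L.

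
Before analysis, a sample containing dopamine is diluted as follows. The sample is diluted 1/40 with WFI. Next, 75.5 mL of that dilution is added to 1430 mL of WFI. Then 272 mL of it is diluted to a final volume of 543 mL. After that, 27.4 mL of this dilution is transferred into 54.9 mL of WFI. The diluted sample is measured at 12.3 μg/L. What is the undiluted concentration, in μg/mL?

Overall dilution factor = 40 × 19.94 × 1.996 × 3.004 = 4783.
Original = 12.3 μg/L × 4783 = 5.88 × 10⁴ μg/L = 58.8 μg/mL.

58.8 μg/mL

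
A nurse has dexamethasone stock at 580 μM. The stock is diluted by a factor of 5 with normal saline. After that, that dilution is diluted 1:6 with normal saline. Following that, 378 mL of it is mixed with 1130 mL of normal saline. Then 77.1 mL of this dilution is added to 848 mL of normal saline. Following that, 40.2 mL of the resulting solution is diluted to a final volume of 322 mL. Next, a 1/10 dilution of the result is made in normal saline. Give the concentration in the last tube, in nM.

5.04 nM

Overall dilution factor = 5 × 6 × 3.989 × 12.00 × 8.010 × 10 = 1.15 × 10⁵.
580 μM / 1.15 × 10⁵ = 5.04 × 10⁻³ μM = 5.04 nM.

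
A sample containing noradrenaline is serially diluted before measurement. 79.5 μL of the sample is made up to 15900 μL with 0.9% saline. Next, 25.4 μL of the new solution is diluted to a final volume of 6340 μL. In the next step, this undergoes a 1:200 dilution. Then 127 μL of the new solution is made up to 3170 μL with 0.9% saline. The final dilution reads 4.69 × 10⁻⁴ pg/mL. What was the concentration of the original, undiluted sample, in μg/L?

Overall dilution factor = 200 × 249.6 × 200 × 24.96 = 2.49 × 10⁸.
Original = 4.69 × 10⁻⁴ pg/mL × 2.49 × 10⁸ = 1.17 × 10⁵ pg/mL = 117 μg/L.

117 μg/L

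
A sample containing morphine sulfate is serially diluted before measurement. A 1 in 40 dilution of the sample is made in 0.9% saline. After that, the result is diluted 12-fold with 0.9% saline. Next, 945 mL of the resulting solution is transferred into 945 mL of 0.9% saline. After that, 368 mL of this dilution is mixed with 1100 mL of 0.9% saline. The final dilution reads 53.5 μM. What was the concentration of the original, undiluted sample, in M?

Overall dilution factor = 40 × 12 × 2 × 3.989 = 3830.
Original = 53.5 μM × 3830 = 2.05 × 10⁵ μM = 0.205 M.

0.205 M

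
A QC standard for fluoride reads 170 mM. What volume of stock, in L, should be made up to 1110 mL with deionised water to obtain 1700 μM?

1700 μM = 1.70 mM.
V₁ = C₂V₂/C₁ = 1.70 × 1110 / 170 = 11.1 mL = 0.0111 L.

0.0111 L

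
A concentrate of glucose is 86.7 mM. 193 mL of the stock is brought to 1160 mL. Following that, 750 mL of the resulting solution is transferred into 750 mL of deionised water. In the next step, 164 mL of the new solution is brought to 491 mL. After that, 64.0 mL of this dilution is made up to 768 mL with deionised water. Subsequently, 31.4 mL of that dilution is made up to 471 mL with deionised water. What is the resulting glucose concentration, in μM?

13.4 μM

Overall dilution factor = 6.010 × 2 × 2.994 × 12 × 15 = 6478.
86.7 mM / 6478 = 0.0134 mM = 13.4 μM.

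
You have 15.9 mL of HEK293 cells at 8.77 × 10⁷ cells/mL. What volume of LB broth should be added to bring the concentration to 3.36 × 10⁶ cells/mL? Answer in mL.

V₂ = C₁V₁/C₂ = 8.77 × 10⁷ × 15.9 / 3.36 × 10⁶ = 415 mL.
Diluent to add = V₂ − V₁ = 415 − 15.9 = 399 mL.

399 mL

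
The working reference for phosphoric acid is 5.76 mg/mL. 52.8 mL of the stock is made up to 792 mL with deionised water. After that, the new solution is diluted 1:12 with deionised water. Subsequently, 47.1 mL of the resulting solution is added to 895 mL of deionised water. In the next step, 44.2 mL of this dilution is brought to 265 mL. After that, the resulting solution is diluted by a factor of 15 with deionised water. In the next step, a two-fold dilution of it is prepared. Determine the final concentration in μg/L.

8.89 μg/L

Overall dilution factor = 15 × 12 × 20.00 × 5.995 × 15 × 2 = 6.48 × 10⁵.
5.76 mg/mL / 6.48 × 10⁵ = 8.89 × 10⁻⁶ mg/mL = 8.89 μg/L.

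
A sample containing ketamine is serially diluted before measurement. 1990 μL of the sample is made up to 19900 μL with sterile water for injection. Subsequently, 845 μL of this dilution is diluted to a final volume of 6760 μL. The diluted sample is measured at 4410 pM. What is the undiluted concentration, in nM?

353 nM

Overall dilution factor = 10 × 8 = 80.0.
Original = 4410 pM × 80.0 = 3.53 × 10⁵ pM = 353 nM.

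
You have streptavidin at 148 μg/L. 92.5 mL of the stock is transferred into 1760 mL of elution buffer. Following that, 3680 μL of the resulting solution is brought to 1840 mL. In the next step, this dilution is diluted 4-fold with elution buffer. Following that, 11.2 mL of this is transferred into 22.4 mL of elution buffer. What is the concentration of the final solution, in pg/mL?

1.23 pg/mL

Overall dilution factor = 20.03 × 500 × 4 × 3 = 1.20 × 10⁵.
148 μg/L / 1.20 × 10⁵ = 1.23 × 10⁻³ μg/L = 1.23 pg/mL.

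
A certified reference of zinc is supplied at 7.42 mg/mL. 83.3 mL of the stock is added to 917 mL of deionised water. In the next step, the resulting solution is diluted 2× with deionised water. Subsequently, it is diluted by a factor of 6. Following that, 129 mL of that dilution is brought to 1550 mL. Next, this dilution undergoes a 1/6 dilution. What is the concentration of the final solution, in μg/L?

714 μg/L

Overall dilution factor = 12.01 × 2 × 6 × 12.02 × 6 = 1.04 × 10⁴.
7.42 mg/mL / 1.04 × 10⁴ = 7.14 × 10⁻⁴ mg/mL = 714 μg/L.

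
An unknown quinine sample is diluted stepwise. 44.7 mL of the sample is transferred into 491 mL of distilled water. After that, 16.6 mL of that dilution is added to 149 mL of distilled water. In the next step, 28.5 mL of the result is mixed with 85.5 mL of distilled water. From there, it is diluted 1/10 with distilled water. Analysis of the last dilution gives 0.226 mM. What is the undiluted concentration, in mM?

1080 mM

Overall dilution factor = 11.98 × 9.976 × 4 × 10 = 4782.
Original = 0.226 mM × 4782 = 1081 mM.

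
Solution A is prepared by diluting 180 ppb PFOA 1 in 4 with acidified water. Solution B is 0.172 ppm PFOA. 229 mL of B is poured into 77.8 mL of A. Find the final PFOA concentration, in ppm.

0.140 ppm

C_A = 180 ppb / 4 = 45.0 ppb.
C_B = 0.172 ppm = 172 ppb.
C_mix = (C_A·V_A + C_B·V_B)/(V_A + V_B) = (45.0×77.8 + 172×229) / 306.8 = 140 ppb = 0.140 ppm.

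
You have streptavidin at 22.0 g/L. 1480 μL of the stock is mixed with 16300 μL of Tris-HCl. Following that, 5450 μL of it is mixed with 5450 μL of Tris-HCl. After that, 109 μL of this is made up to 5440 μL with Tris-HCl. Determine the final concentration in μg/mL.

Overall dilution factor = 12.01 × 2 × 49.91 = 1199.
22.0 g/L / 1199 = 0.0183 g/L = 18.3 μg/mL.

18.3 μg/mL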